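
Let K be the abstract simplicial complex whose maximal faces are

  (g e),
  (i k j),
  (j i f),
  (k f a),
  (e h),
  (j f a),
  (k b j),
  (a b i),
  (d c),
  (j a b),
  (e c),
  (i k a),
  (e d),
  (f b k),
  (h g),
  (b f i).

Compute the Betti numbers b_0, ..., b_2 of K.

We work with the vertex ordering a < b < c < d < e < f < g < h < i < j < k. The simplices of K, each written with vertices in increasing order, are:

  0-simplices (11): a, b, c, d, e, f, g, h, i, j, k
  1-simplices (21): ab, af, ai, aj, ak, bf, bi, bj, bk, cd, ce, de, eg, eh, fi, fj, fk, gh, ij, ik, jk
  2-simplices (10): abi, abj, afj, afk, aik, bfi, bfk, bjk, fij, ijk

giving chain groups C_0 ≅ Z^11, C_1 ≅ Z^21, C_2 ≅ Z^10.

The boundary map ∂_1: C_1 → C_0 sends each edge [p,q] (with p < q) to q − p.
This gives a 11×21 integer matrix of rank 9; reducing to Smith normal form yields diagonal entries (1,1,1,1,1,1,1,1,1).

The boundary map ∂_2: C_2 → C_1 sends each 2-simplex [p,q,r] to [q,r] − [p,r] + [p,q]. For instance
  ∂bfk = fk − bk + bf,
  ∂afk = fk − ak + af.
The 21×10 boundary matrix has rank 10 and Smith normal form diag(1,1,1,1,1,1,1,1,1,2).

Now H_k = ker ∂_k / im ∂_{k+1}, so:

  H_0: rank C_0 − rank ∂_1 = 11 − 9 = 2, and the invariant factors of ∂_1 are all 1, so H_0 ≅ Z^2.
  H_1: rank ker ∂_1 − rank ∂_2 = (21 − 9) − 10 = 2, and ∂_2 has invariant factor 2 > 1, so H_1 ≅ Z^2 ⊕ Z/2.
  H_2: rank ker ∂_2 − rank ∂_3 = (10 − 10) − 0 = 0, and there is no ∂_3, so H_2 ≅ 0.

As a check, the Euler characteristic is 11 − 21 + 10 = 0, which agrees with 2 − 2 + 0 = 0.

Hence the Betti numbers are b_0 = 2, b_1 = 2, b_2 = 0.

b_0 = 2, b_1 = 2, b_2 = 0.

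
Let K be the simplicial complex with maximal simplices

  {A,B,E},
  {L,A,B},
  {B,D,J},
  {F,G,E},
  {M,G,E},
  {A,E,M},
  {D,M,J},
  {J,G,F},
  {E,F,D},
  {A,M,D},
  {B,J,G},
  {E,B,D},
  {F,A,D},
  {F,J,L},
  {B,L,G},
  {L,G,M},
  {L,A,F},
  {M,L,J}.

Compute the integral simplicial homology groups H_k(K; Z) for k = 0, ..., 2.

K has 9 vertices, 27 edges, 18 triangles.
rank ∂_0 = 0, rank ∂_1 = 8 ⇒ b_0 = 9 − 0 − 8 = 1; all invariant factors of ∂_1 are 1 so no torsion. So H_0 ≅ Z.
rank ∂_1 = 8, rank ∂_2 = 18 ⇒ b_1 = 27 − 8 − 18 = 1; ∂_2 has invariant factor(s) [2] giving torsion. So H_1 ≅ Z ⊕ Z/2Z.
rank ∂_2 = 18, rank ∂_3 = 0 ⇒ b_2 = 18 − 18 − 0 = 0. So H_2 ≅ 0.

H_0 ≅ Z,  H_1 ≅ Z ⊕ Z/2Z,  H_2 = 0.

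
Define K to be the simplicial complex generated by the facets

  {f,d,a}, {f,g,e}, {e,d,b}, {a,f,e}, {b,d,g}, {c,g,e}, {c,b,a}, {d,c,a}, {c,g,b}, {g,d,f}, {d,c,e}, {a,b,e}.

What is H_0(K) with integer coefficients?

H_0 = Z.

K has 7 vertices, 18 edges, 12 triangles.
rank ∂_0 = 0, rank ∂_1 = 6 ⇒ b_0 = 7 − 0 − 6 = 1; all invariant factors of ∂_1 are 1 so no torsion. So H_0 ≅ Z.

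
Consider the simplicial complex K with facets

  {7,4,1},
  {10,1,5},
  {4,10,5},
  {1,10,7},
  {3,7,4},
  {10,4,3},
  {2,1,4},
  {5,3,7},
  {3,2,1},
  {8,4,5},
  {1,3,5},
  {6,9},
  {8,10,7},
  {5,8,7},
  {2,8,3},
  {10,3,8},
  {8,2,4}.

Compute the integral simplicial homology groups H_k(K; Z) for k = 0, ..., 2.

Take the total order 1 < 2 < 3 < 4 < 5 < 6 < 7 < 8 < 9 < 10 on the vertex set. Then K (dimension 2) consists of the simplices:

  0-simplices (10): [1], [2], [3], [4], [5], [6], [7], [8], [9], [10]
  1-simplices (25): (25 of them)
  2-simplices (16): [1,2,3], [1,2,4], [1,3,5], [1,4,7], [1,5,10], [1,7,10], [2,3,8], [2,4,8], [3,4,7], [3,4,10], [3,5,7], [3,8,10], [4,5,8], [4,5,10], [5,7,8], [7,8,10]

Hence C_0 ≅ Z^10, C_1 ≅ Z^25, C_2 ≅ Z^16.

∂_1: C_1 → C_0 is given by ∂[p,q] = [q] − [p]. For instance
  ∂[7,8] = [8] − [7].
The resulting 10×25 matrix has rank 8, and its Smith normal form has invariant factors (1,1,1,1,1,1,1,1).

Boundary ∂_2: C_2 → C_1 sends each 2-simplex [p,q,r] to [q,r] − [p,r] + [p,q]. For instance
  ∂[2,3,8] = [3,8] − [2,8] + [2,3],
  ∂[2,4,8] = [4,8] − [2,8] + [2,4].
As a 25×16 matrix over Z this has rank 15, with invariant factors (1,1,1,1,1,1,1,1,1,1,1,1,1,1,1).

Reading off H_k = ker ∂_k / im ∂_{k+1}:

  H_0: rank C_0 − rank ∂_1 = 10 − 8 = 2, and the invariant factors of ∂_1 are all 1, so H_0 ≅ Z^2.
  H_1: rank ker ∂_1 − rank ∂_2 = (25 − 8) − 15 = 2, and the invariant factors of ∂_2 are all 1, so H_1 ≅ Z^2.
  H_2: rank ker ∂_2 − rank ∂_3 = (16 − 15) − 0 = 1, and there is no ∂_3, so H_2 ≅ Z.

As a check, the Euler characteristic is 10 − 25 + 16 = 1, which agrees with 2 − 2 + 1 = 1.

H_0 ≅ Z^2,  H_1 ≅ Z^2,  H_2 ≅ Z.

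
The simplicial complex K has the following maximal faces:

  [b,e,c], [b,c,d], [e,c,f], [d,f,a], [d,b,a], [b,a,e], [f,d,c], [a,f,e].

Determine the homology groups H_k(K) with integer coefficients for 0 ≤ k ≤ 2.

Take the total order a < b < c < d < e < f on the vertex set. Then K (dimension 2) consists of the simplices:

  0-simplices (6): a, b, c, d, e, f
  1-simplices (12): ab, ad, ae, af, bc, bd, be, cd, ce, cf, df, ef
  2-simplices (8): abd, abe, adf, aef, bcd, bce, cdf, cef

giving chain groups C_0 ≅ Z^6, C_1 ≅ Z^12, C_2 ≅ Z^8.

Boundary ∂_1: C_1 → C_0 is given by ∂[p,q] = [q] − [p]. For instance
  ∂bc = c − b.
This gives a 6×12 integer matrix of rank 5; reducing to Smith normal form yields diagonal entries (1,1,1,1,1).

Boundary ∂_2: C_2 → C_1 sends each 2-simplex [p,q,r] to [q,r] − [p,r] + [p,q]. For instance
  ∂adf = df − af + ad,
  ∂cef = ef − cf + ce.
This gives a 12×8 integer matrix of rank 7; reducing to Smith normal form yields diagonal entries (1,1,1,1,1,1,1).

From H_k ≅ ker(∂_k) / im(∂_{k+1}) we obtain:

  H_0: rank C_0 − rank ∂_1 = 6 − 5 = 1, and the invariant factors of ∂_1 are all 1, so H_0 = Z.
  H_1: rank ker ∂_1 − rank ∂_2 = (12 − 5) − 7 = 0, and the invariant factors of ∂_2 are all 1, so H_1 = 0.
  H_2: rank ker ∂_2 − rank ∂_3 = (8 − 7) − 0 = 1, and there is no ∂_3, so H_2 = Z.

(K is a triangulation of the 2-sphere S^2.)

H_0 = Z,  H_1 = 0,  H_2 = Z.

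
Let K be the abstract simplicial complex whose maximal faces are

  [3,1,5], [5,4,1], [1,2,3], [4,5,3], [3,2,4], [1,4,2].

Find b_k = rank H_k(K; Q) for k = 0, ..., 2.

b_0 = 1, b_1 = 0, b_2 = 1.

K has 5 vertices, 9 edges, 6 triangles.
rank ∂_0 = 0, rank ∂_1 = 4 ⇒ b_0 = 5 − 0 − 4 = 1; all invariant factors of ∂_1 are 1 so no torsion. So H_0 = Z.
rank ∂_1 = 4, rank ∂_2 = 5 ⇒ b_1 = 9 − 4 − 5 = 0; all invariant factors of ∂_2 are 1 so no torsion. So H_1 = 0.
rank ∂_2 = 5, rank ∂_3 = 0 ⇒ b_2 = 6 − 5 − 0 = 1. So H_2 = Z.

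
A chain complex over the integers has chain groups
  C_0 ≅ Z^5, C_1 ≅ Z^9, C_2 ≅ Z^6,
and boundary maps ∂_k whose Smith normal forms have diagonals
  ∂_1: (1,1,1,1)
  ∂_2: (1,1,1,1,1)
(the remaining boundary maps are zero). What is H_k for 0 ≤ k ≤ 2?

H_0 = Z,  H_1 = 0,  H_2 = Z.

H_0: b_0 = 5 − 0 − 4 = 1; torsion from ∂_1 factors > 1: none. So H_0 = Z.
H_1: b_1 = 9 − 4 − 5 = 0; torsion from ∂_2 factors > 1: none. So H_1 = 0.
H_2: b_2 = 6 − 5 − 0 = 1; torsion from ∂_3 factors > 1: none. So H_2 = Z.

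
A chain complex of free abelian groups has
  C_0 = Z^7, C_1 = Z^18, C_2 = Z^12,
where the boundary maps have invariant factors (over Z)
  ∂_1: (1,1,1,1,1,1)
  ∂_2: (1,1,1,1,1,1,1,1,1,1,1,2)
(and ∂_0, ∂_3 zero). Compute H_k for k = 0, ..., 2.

H_0: b_0 = 7 − 0 − 6 = 1; torsion from ∂_1 factors > 1: none. So H_0 ≅ Z.
H_1: b_1 = 18 − 6 − 12 = 0; torsion from ∂_2 factors > 1: [2]. So H_1 ≅ Z/2.
H_2: b_2 = 12 − 12 − 0 = 0; torsion from ∂_3 factors > 1: none. So H_2 ≅ 0.

H_0 ≅ Z,  H_1 ≅ Z/2,  H_2 = 0.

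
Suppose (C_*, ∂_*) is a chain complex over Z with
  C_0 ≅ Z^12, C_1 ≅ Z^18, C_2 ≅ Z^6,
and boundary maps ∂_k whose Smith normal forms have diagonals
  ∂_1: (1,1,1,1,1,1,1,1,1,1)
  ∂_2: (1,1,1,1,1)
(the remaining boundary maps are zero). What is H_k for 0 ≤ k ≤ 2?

H_0: b_0 = 12 − 0 − 10 = 2; torsion from ∂_1 factors > 1: none. So H_0 = Z^2.
H_1: b_1 = 18 − 10 − 5 = 3; torsion from ∂_2 factors > 1: none. So H_1 = Z^3.
H_2: b_2 = 6 − 5 − 0 = 1; torsion from ∂_3 factors > 1: none. So H_2 = Z.

H_0 = Z^2,  H_1 = Z^3,  H_2 = Z.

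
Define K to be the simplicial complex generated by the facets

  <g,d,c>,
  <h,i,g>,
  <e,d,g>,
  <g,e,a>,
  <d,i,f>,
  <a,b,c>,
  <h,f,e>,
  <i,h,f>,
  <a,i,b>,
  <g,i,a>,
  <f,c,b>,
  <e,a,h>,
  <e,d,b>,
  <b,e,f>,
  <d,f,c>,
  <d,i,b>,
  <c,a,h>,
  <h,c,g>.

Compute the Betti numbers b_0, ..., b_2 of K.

We work with the vertex ordering a < b < c < d < e < f < g < h < i. The simplices of K, each written with vertices in increasing order, are:

  0-simplices (9): a, b, c, d, e, f, g, h, i
  1-simplices (27): ab, ac, ae, ag, ah, ai, bc, bd, be, bf, bi, cd, cf, cg, ch, de, df, dg, di, ef, eg, eh, fh, fi, gh, gi, hi
  2-simplices (18): abc, abi, ach, aeg, aeh, agi, bcf, bde, bdi, bef, cdf, cdg, cgh, deg, dfi, efh, fhi, ghi

so the chain groups are C_0 ≅ Z^9, C_1 ≅ Z^27, C_2 ≅ Z^18.

Boundary ∂_1: C_1 → C_0 maps an edge to its endpoints' difference, ∂[p,q] = q − p. For instance
  ∂hi = i − h.
The 9×27 boundary matrix has rank 8 and Smith normal form diag(1,1,1,1,1,1,1,1).

∂_2: C_2 → C_1 acts by ∂[p,q,r] = [q,r] − [p,r] + [p,q]. For instance
  ∂aeh = eh − ah + ae,
  ∂dfi = fi − di + df.
The 27×18 boundary matrix has rank 18 and Smith normal form diag(1,1,1,1,1,1,1,1,1,1,1,1,1,1,1,1,1,2).

Reading off H_k = ker ∂_k / im ∂_{k+1}:

  H_0: rank C_0 − rank ∂_1 = 9 − 8 = 1, and the invariant factors of ∂_1 are all 1, so H_0 ≅ Z.
  H_1: rank ker ∂_1 − rank ∂_2 = (27 − 8) − 18 = 1, and ∂_2 has invariant factor 2 > 1, so H_1 ≅ Z ⊕ Z/2Z.
  H_2: rank ker ∂_2 − rank ∂_3 = (18 − 18) − 0 = 0, and there is no ∂_3, so H_2 ≅ 0.

Hence the Betti numbers are b_0 = 1, b_1 = 1, b_2 = 0.

b_0 = 1, b_1 = 1, b_2 = 0.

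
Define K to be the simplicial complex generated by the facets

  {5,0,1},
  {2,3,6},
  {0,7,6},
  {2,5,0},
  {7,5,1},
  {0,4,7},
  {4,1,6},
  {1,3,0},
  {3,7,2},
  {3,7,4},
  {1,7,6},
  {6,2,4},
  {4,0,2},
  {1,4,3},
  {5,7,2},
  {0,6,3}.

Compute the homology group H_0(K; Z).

Fix the vertex order 0 < 1 < 2 < 3 < 4 < 5 < 6 < 7 and write every simplex with vertices in increasing order. Then dim K = 2 and the simplices of K are:

  0-simplices (8): [0], [1], [2], [3], [4], [5], [6], [7]
  1-simplices (24): (24 of them)
  2-simplices (16): [0,1,3], [0,1,5], [0,2,4], [0,2,5], [0,3,6], [0,4,7], [0,6,7], [1,3,4], [1,4,6], [1,5,7], [1,6,7], [2,3,6], [2,3,7], [2,4,6], [2,5,7], [3,4,7]

Hence C_0 ≅ Z^8, C_1 ≅ Z^24, C_2 ≅ Z^16.

The boundary map ∂_1: C_1 → C_0 is given by ∂[p,q] = [q] − [p]. For instance
  ∂[2,4] = [4] − [2].
The resulting 8×24 matrix has rank 7, and its Smith normal form has invariant factors (1,1,1,1,1,1,1).

∂_2: C_2 → C_1 sends each 2-simplex [p,q,r] to [q,r] − [p,r] + [p,q]. For instance
  ∂[2,4,6] = [4,6] − [2,6] + [2,4],
  ∂[2,3,7] = [3,7] − [2,7] + [2,3].
This gives a 24×16 integer matrix of rank 15; reducing to Smith normal form yields diagonal entries (1,1,1,1,1,1,1,1,1,1,1,1,1,1,1).

From H_k ≅ ker(∂_k) / im(∂_{k+1}) we obtain:

  H_0: rank C_0 − rank ∂_1 = 8 − 7 = 1, and the invariant factors of ∂_1 are all 1, so H_0 = Z.

H_0 = Z.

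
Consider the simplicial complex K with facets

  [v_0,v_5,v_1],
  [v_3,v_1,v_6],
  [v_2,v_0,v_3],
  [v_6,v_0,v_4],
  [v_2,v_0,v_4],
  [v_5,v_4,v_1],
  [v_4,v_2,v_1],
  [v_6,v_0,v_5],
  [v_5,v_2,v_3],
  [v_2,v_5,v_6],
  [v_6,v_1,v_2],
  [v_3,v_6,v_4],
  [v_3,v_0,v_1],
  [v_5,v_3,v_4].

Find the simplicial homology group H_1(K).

Fix the vertex order v_0 < v_1 < v_2 < v_3 < v_4 < v_5 < v_6 and write every simplex with vertices in increasing order. Then dim K = 2 and the simplices of K are:

  0-simplices (7): [v_0], [v_1], [v_2], [v_3], [v_4], [v_5], [v_6]
  1-simplices (21): (21 of them)
  2-simplices (14): (14 of them)

so the chain groups are C_0 ≅ Z^7, C_1 ≅ Z^21, C_2 ≅ Z^14.

Boundary ∂_1: C_1 → C_0 maps an edge to its endpoints' difference, ∂[p,q] = q − p.
The 7×21 boundary matrix has rank 6 and Smith normal form diag(1,1,1,1,1,1).

The boundary map ∂_2: C_2 → C_1 acts by ∂[p,q,r] = [q,r] − [p,r] + [p,q]. For instance
  ∂[v_1,v_4,v_5] = [v_4,v_5] − [v_1,v_5] + [v_1,v_4],
  ∂[v_1,v_3,v_6] = [v_3,v_6] − [v_1,v_6] + [v_1,v_3].
The 21×14 boundary matrix has rank 13 and Smith normal form diag(1,1,1,1,1,1,1,1,1,1,1,1,1).

Computing H_k = (kernel of ∂_k) / (image of ∂_{k+1}):

  H_1: rank ker ∂_1 − rank ∂_2 = (21 − 6) − 13 = 2, and the invariant factors of ∂_2 are all 1, so H_1 = Z^2.

H_1 ≅ Z^2.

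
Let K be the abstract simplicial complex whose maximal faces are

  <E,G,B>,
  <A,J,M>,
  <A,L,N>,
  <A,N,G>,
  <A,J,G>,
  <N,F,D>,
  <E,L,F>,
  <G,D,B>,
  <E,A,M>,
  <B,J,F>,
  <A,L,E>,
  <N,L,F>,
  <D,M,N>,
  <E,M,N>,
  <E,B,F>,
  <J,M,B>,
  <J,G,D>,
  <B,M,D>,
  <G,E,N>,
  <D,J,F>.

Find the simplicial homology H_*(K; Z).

Fix the vertex order A < B < D < E < F < G < J < L < M < N and write every simplex with vertices in increasing order. Then dim K = 2 and the simplices of K are:

  0-simplices (10): A, B, D, E, F, G, J, L, M, N
  1-simplices (30): AE, AG, AJ, AL, AM, AN, BD, BE, BF, BG, BJ, BM, DF, DG, DJ, DM, DN, EF, EG, EL, EM, EN, FJ, FL, FN, GJ, GN, JM, LN, MN
  2-simplices (20): AEL, AEM, AGJ, AGN, AJM, ALN, BDG, BDM, BEF, BEG, BFJ, BJM, DFJ, DFN, DGJ, DMN, EFL, EGN, EMN, FLN

Hence C_0 ≅ Z^10, C_1 ≅ Z^30, C_2 ≅ Z^20.

The boundary map ∂_1: C_1 → C_0 sends each edge [p,q] (with p < q) to q − p. For instance
  ∂DJ = J − D.
As a 10×30 matrix over Z this has rank 9, with invariant factors (1,1,1,1,1,1,1,1,1).

Boundary ∂_2: C_2 → C_1 maps a triangle to the signed sum of its edges. For instance
  ∂EFL = FL − EL + EF,
  ∂BEG = EG − BG + BE.
The resulting 30×20 matrix has rank 20, and its Smith normal form has invariant factors (1,1,1,1,1,1,1,1,1,1,1,1,1,1,1,1,1,1,1,2).

Now H_k = ker ∂_k / im ∂_{k+1}, so:

  H_0: rank C_0 − rank ∂_1 = 10 − 9 = 1, and the invariant factors of ∂_1 are all 1, so H_0 ≅ Z.
  H_1: rank ker ∂_1 − rank ∂_2 = (30 − 9) − 20 = 1, and ∂_2 has invariant factor 2 > 1, so H_1 ≅ Z ⊕ Z/2.
  H_2: rank ker ∂_2 − rank ∂_3 = (20 − 20) − 0 = 0, and there is no ∂_3, so H_2 ≅ 0.

H_0 ≅ Z,  H_1 ≅ Z ⊕ Z/2,  H_2 = 0.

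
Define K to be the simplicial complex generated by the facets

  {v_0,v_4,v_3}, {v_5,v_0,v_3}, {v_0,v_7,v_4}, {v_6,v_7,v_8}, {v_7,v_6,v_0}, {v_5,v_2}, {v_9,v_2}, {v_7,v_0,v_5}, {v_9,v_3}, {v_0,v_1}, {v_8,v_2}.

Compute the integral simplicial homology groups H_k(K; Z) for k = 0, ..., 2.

H_0 = Z,  H_1 = Z^2,  H_2 = 0.

We work with the vertex ordering v_0 < v_1 < v_2 < v_3 < v_4 < v_5 < v_6 < v_7 < v_8 < v_9. The simplices of K, each written with vertices in increasing order, are:

  0-simplices (10): [v_0], [v_1], [v_2], [v_3], [v_4], [v_5], [v_6], [v_7], [v_8], [v_9]
  1-simplices (17): (17 of them)
  2-simplices (6): [v_0,v_3,v_4], [v_0,v_3,v_5], [v_0,v_4,v_7], [v_0,v_5,v_7], [v_0,v_6,v_7], [v_6,v_7,v_8]

so the chain groups are C_0 ≅ Z^10, C_1 ≅ Z^17, C_2 ≅ Z^6.

The boundary map ∂_1: C_1 → C_0 is given by ∂[p,q] = [q] − [p]. For instance
  ∂[v_0,v_4] = [v_4] − [v_0].
This gives a 10×17 integer matrix of rank 9; reducing to Smith normal form yields diagonal entries (1,1,1,1,1,1,1,1,1).

Boundary ∂_2: C_2 → C_1 maps a triangle to the signed sum of its edges. For instance
  ∂[v_0,v_4,v_7] = [v_4,v_7] − [v_0,v_7] + [v_0,v_4],
  ∂[v_6,v_7,v_8] = [v_7,v_8] − [v_6,v_8] + [v_6,v_7].
As a 17×6 matrix over Z this has rank 6, with invariant factors (1,1,1,1,1,1).

Now H_k = ker ∂_k / im ∂_{k+1}, so:

  H_0: rank C_0 − rank ∂_1 = 10 − 9 = 1, and the invariant factors of ∂_1 are all 1, so H_0 ≅ Z.
  H_1: rank ker ∂_1 − rank ∂_2 = (17 − 9) − 6 = 2, and the invariant factors of ∂_2 are all 1, so H_1 ≅ Z^2.
  H_2: rank ker ∂_2 − rank ∂_3 = (6 − 6) − 0 = 0, and there is no ∂_3, so H_2 ≅ 0.

As a check, the Euler characteristic is 10 − 17 + 6 = -1, which agrees with 1 − 2 + 0 = -1.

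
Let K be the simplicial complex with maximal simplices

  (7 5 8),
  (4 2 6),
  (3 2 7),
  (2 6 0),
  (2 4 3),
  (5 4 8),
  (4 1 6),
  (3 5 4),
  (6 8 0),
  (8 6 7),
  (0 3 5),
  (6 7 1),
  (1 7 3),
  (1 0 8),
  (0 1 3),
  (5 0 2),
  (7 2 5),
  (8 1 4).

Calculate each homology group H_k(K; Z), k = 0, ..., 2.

Take the total order 0 < 1 < 2 < 3 < 4 < 5 < 6 < 7 < 8 on the vertex set. Then K (dimension 2) consists of the simplices:

  0-simplices (9): [0], [1], [2], [3], [4], [5], [6], [7], [8]
  1-simplices (27): (27 of them)
  2-simplices (18): [0,1,3], [0,1,8], [0,2,5], [0,2,6], [0,3,5], [0,6,8], [1,3,7], [1,4,6], [1,4,8], [1,6,7], [2,3,4], [2,3,7], [2,4,6], [2,5,7], [3,4,5], [4,5,8], [5,7,8], [6,7,8]

Hence C_0 ≅ Z^9, C_1 ≅ Z^27, C_2 ≅ Z^18.

Boundary ∂_1: C_1 → C_0 maps an edge to its endpoints' difference, ∂[p,q] = q − p. For instance
  ∂[1,3] = [3] − [1].
As a 9×27 matrix over Z this has rank 8, with invariant factors (1,1,1,1,1,1,1,1).

Boundary ∂_2: C_2 → C_1 maps a triangle to the signed sum of its edges. For instance
  ∂[1,4,8] = [4,8] − [1,8] + [1,4],
  ∂[3,4,5] = [4,5] − [3,5] + [3,4].
The 27×18 boundary matrix has rank 18 and Smith normal form diag(1,1,1,1,1,1,1,1,1,1,1,1,1,1,1,1,1,2).

From H_k ≅ ker(∂_k) / im(∂_{k+1}) we obtain:

  H_0: rank C_0 − rank ∂_1 = 9 − 8 = 1, and the invariant factors of ∂_1 are all 1, so H_0 ≅ Z.
  H_1: rank ker ∂_1 − rank ∂_2 = (27 − 8) − 18 = 1, and ∂_2 has invariant factor 2 > 1, so H_1 ≅ Z × Z/2.
  H_2: rank ker ∂_2 − rank ∂_3 = (18 − 18) − 0 = 0, and there is no ∂_3, so H_2 ≅ 0.

(K is a triangulation of the Klein bottle.)

H_0 ≅ Z,  H_1 ≅ Z × Z/2,  H_2 = 0.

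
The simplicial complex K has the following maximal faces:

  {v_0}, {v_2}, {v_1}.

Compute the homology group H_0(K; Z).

H_0 ≅ Z^3.

We work with the vertex ordering v_0 < v_1 < v_2. The simplices of K, each written with vertices in increasing order, are:

  0-simplices (3): [v_0], [v_1], [v_2]

so the chain groups are C_0 ≅ Z^3.

Computing H_k = (kernel of ∂_k) / (image of ∂_{k+1}):

  H_0: rank C_0 − rank ∂_1 = 3 − 0 = 3, and there is no ∂_1, so H_0 ≅ Z^3.

(K is a triangulation of a set of 3 points.)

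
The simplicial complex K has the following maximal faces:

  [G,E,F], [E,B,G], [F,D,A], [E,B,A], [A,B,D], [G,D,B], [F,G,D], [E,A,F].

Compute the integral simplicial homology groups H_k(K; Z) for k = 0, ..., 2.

H_0 ≅ Z,  H_1 = 0,  H_2 ≅ Z.

Fix the vertex order A < B < D < E < F < G and write every simplex with vertices in increasing order. Then dim K = 2 and the simplices of K are:

  0-simplices (6): A, B, D, E, F, G
  1-simplices (12): AB, AD, AE, AF, BD, BE, BG, DF, DG, EF, EG, FG
  2-simplices (8): ABD, ABE, ADF, AEF, BDG, BEG, DFG, EFG

Hence C_0 ≅ Z^6, C_1 ≅ Z^12, C_2 ≅ Z^8.

∂_1: C_1 → C_0 is given by ∂[p,q] = [q] − [p]. For instance
  ∂BG = G − B.
The resulting 6×12 matrix has rank 5, and its Smith normal form has invariant factors (1,1,1,1,1).

Boundary ∂_2: C_2 → C_1 acts by ∂[p,q,r] = [q,r] − [p,r] + [p,q]. For instance
  ∂BDG = DG − BG + BD,
  ∂ABD = BD − AD + AB.
As a 12×8 matrix over Z this has rank 7, with invariant factors (1,1,1,1,1,1,1).

Now H_k = ker ∂_k / im ∂_{k+1}, so:

  H_0: rank C_0 − rank ∂_1 = 6 − 5 = 1, and the invariant factors of ∂_1 are all 1, so H_0 ≅ Z.
  H_1: rank ker ∂_1 − rank ∂_2 = (12 − 5) − 7 = 0, and the invariant factors of ∂_2 are all 1, so H_1 ≅ 0.
  H_2: rank ker ∂_2 − rank ∂_3 = (8 − 7) − 0 = 1, and there is no ∂_3, so H_2 ≅ Z.

(K is a triangulation of the 2-sphere S^2.)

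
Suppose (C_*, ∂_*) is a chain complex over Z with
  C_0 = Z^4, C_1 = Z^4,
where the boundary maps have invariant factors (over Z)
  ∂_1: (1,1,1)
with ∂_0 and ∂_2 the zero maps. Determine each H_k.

H_0 = Z,  H_1 = Z.

H_0: b_0 = 4 − 0 − 3 = 1; torsion from ∂_1 factors > 1: none. So H_0 = Z.
H_1: b_1 = 4 − 3 − 0 = 1; torsion from ∂_2 factors > 1: none. So H_1 = Z.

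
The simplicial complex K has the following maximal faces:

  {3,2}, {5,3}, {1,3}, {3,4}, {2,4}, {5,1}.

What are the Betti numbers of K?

Fix the vertex order 1 < 2 < 3 < 4 < 5 and write every simplex with vertices in increasing order. Then dim K = 1 and the simplices of K are:

  0-simplices (5): [1], [2], [3], [4], [5]
  1-simplices (6): [1,3], [1,5], [2,3], [2,4], [3,4], [3,5]

so the chain groups are C_0 ≅ Z^5, C_1 ≅ Z^6.

∂_1: C_1 → C_0 is given by ∂[p,q] = [q] − [p].
The 5×6 boundary matrix has rank 4 and Smith normal form diag(1,1,1,1).

From H_k ≅ ker(∂_k) / im(∂_{k+1}) we obtain:

  H_0: rank C_0 − rank ∂_1 = 5 − 4 = 1, and the invariant factors of ∂_1 are all 1, so H_0 = Z.
  H_1: rank ker ∂_1 − rank ∂_2 = (6 − 4) − 0 = 2, and there is no ∂_2, so H_1 = Z^2.

(K is a triangulation of a wedge of 2 circles.)

Hence the Betti numbers are b_0 = 1, b_1 = 2.

b_0 = 1, b_1 = 2.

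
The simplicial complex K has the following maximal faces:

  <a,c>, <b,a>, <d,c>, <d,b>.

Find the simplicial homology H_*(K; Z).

K has 4 vertices, 4 edges.
rank ∂_0 = 0, rank ∂_1 = 3 ⇒ b_0 = 4 − 0 − 3 = 1; all invariant factors of ∂_1 are 1 so no torsion. So H_0 ≅ Z.
rank ∂_1 = 3, rank ∂_2 = 0 ⇒ b_1 = 4 − 3 − 0 = 1. So H_1 ≅ Z.

H_0 ≅ Z,  H_1 ≅ Z.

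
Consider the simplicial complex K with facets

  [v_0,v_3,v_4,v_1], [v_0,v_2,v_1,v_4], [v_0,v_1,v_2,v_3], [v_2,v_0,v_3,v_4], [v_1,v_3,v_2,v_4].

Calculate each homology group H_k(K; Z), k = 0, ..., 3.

H_0 ≅ Z,  H_1 = 0,  H_2 = 0,  H_3 ≅ Z.

Fix the vertex order v_0 < v_1 < v_2 < v_3 < v_4 and write every simplex with vertices in increasing order. Then dim K = 3 and the simplices of K are:

  0-simplices (5): [v_0], [v_1], [v_2], [v_3], [v_4]
  1-simplices (10): [v_0,v_1], [v_0,v_2], [v_0,v_3], [v_0,v_4], [v_1,v_2], [v_1,v_3], [v_1,v_4], [v_2,v_3], [v_2,v_4], [v_3,v_4]
  2-simplices (10): [v_0,v_1,v_2], [v_0,v_1,v_3], [v_0,v_1,v_4], [v_0,v_2,v_3], [v_0,v_2,v_4], [v_0,v_3,v_4], [v_1,v_2,v_3], [v_1,v_2,v_4], [v_1,v_3,v_4], [v_2,v_3,v_4]
  3-simplices (5): [v_0,v_1,v_2,v_3], [v_0,v_1,v_2,v_4], [v_0,v_1,v_3,v_4], [v_0,v_2,v_3,v_4], [v_1,v_2,v_3,v_4]

so the chain groups are C_0 ≅ Z^5, C_1 ≅ Z^10, C_2 ≅ Z^10, C_3 ≅ Z^5.

∂_1: C_1 → C_0 maps an edge to its endpoints' difference, ∂[p,q] = q − p. For instance
  ∂[v_3,v_4] = [v_4] − [v_3].
This gives a 5×10 integer matrix of rank 4; reducing to Smith normal form yields diagonal entries (1,1,1,1).

Boundary ∂_2: C_2 → C_1 sends each 2-simplex [p,q,r] to [q,r] − [p,r] + [p,q]. For instance
  ∂[v_0,v_1,v_3] = [v_1,v_3] − [v_0,v_3] + [v_0,v_1],
  ∂[v_1,v_2,v_4] = [v_2,v_4] − [v_1,v_4] + [v_1,v_2].
As a 10×10 matrix over Z this has rank 6, with invariant factors (1,1,1,1,1,1).

The boundary map ∂_3: C_3 → C_2 sends each 3-simplex σ to the alternating sum Σ_i (−1)^i (σ with its i-th vertex removed). For instance
  ∂[v_0,v_1,v_2,v_3] = [v_1,v_2,v_3] − [v_0,v_2,v_3] + [v_0,v_1,v_3] − [v_0,v_1,v_2],
  ∂[v_1,v_2,v_3,v_4] = [v_2,v_3,v_4] − [v_1,v_3,v_4] + [v_1,v_2,v_4] − [v_1,v_2,v_3].
The 10×5 boundary matrix has rank 4 and Smith normal form diag(1,1,1,1).

From H_k ≅ ker(∂_k) / im(∂_{k+1}) we obtain:

  H_0: rank C_0 − rank ∂_1 = 5 − 4 = 1, and the invariant factors of ∂_1 are all 1, so H_0 = Z.
  H_1: rank ker ∂_1 − rank ∂_2 = (10 − 4) − 6 = 0, and the invariant factors of ∂_2 are all 1, so H_1 = 0.
  H_2: rank ker ∂_2 − rank ∂_3 = (10 − 6) − 4 = 0, and the invariant factors of ∂_3 are all 1, so H_2 = 0.
  H_3: rank ker ∂_3 − rank ∂_4 = (5 − 4) − 0 = 1, and there is no ∂_4, so H_3 = Z.

(K is a triangulation of the 3-sphere S^3.)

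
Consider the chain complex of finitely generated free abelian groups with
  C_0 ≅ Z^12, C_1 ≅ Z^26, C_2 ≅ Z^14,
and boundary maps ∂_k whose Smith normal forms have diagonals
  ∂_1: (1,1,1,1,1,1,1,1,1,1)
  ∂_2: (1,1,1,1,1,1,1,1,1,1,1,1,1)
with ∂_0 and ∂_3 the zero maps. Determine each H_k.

H_0 = Z^2,  H_1 = Z^3,  H_2 = Z.

H_0: b_0 = 12 − 0 − 10 = 2; torsion from ∂_1 factors > 1: none. So H_0 = Z^2.
H_1: b_1 = 26 − 10 − 13 = 3; torsion from ∂_2 factors > 1: none. So H_1 = Z^3.
H_2: b_2 = 14 − 13 − 0 = 1; torsion from ∂_3 factors > 1: none. So H_2 = Z.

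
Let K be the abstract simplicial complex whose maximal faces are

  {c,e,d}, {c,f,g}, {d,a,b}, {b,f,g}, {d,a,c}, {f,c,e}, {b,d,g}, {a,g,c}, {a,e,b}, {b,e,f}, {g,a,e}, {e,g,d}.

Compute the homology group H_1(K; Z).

Take the total order a < b < c < d < e < f < g on the vertex set. Then K (dimension 2) consists of the simplices:

  0-simplices (7): a, b, c, d, e, f, g
  1-simplices (18): ab, ac, ad, ae, ag, bd, be, bf, bg, cd, ce, cf, cg, de, dg, ef, eg, fg
  2-simplices (12): abd, abe, acd, acg, aeg, bdg, bef, bfg, cde, cef, cfg, deg

Hence C_0 ≅ Z^7, C_1 ≅ Z^18, C_2 ≅ Z^12.

∂_1: C_1 → C_0 is given by ∂[p,q] = [q] − [p].
As a 7×18 matrix over Z this has rank 6, with invariant factors (1,1,1,1,1,1).

Boundary ∂_2: C_2 → C_1 sends each 2-simplex [p,q,r] to [q,r] − [p,r] + [p,q]. For instance
  ∂bfg = fg − bg + bf,
  ∂bef = ef − bf + be.
The 18×12 boundary matrix has rank 12 and Smith normal form diag(1,1,1,1,1,1,1,1,1,1,1,2).

Reading off H_k = ker ∂_k / im ∂_{k+1}:

  H_1: rank ker ∂_1 − rank ∂_2 = (18 − 6) − 12 = 0, and ∂_2 has invariant factor 2 > 1, so H_1 = Z/2.

(K is a triangulation of the real projective plane RP^2.)

H_1 ≅ Z/2.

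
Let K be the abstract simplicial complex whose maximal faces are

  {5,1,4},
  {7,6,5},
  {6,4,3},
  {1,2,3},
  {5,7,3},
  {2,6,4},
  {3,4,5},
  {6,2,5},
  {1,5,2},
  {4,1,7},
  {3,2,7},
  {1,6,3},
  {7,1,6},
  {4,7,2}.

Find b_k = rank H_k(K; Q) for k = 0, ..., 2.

We work with the vertex ordering 1 < 2 < 3 < 4 < 5 < 6 < 7. The simplices of K, each written with vertices in increasing order, are:

  0-simplices (7): [1], [2], [3], [4], [5], [6], [7]
  1-simplices (21): [1,2], [1,3], [1,4], [1,5], [1,6], [1,7], [2,3], [2,4], [2,5], [2,6], [2,7], [3,4], [3,5], [3,6], [3,7], [4,5], [4,6], [4,7], [5,6], [5,7], [6,7]
  2-simplices (14): [1,2,3], [1,2,5], [1,3,6], [1,4,5], [1,4,7], [1,6,7], [2,3,7], [2,4,6], [2,4,7], [2,5,6], [3,4,5], [3,4,6], [3,5,7], [5,6,7]

giving chain groups C_0 ≅ Z^7, C_1 ≅ Z^21, C_2 ≅ Z^14.

∂_1: C_1 → C_0 sends each edge [p,q] (with p < q) to q − p. For instance
  ∂[1,4] = [4] − [1].
This gives a 7×21 integer matrix of rank 6; reducing to Smith normal form yields diagonal entries (1,1,1,1,1,1).

∂_2: C_2 → C_1 sends each 2-simplex [p,q,r] to [q,r] − [p,r] + [p,q]. For instance
  ∂[2,4,7] = [4,7] − [2,7] + [2,4],
  ∂[5,6,7] = [6,7] − [5,7] + [5,6].
The resulting 21×14 matrix has rank 13, and its Smith normal form has invariant factors (1,1,1,1,1,1,1,1,1,1,1,1,1).

From H_k ≅ ker(∂_k) / im(∂_{k+1}) we obtain:

  H_0: rank C_0 − rank ∂_1 = 7 − 6 = 1, and the invariant factors of ∂_1 are all 1, so H_0 ≅ Z.
  H_1: rank ker ∂_1 − rank ∂_2 = (21 − 6) − 13 = 2, and the invariant factors of ∂_2 are all 1, so H_1 ≅ Z^2.
  H_2: rank ker ∂_2 − rank ∂_3 = (14 − 13) − 0 = 1, and there is no ∂_3, so H_2 ≅ Z.

Hence the Betti numbers are b_0 = 1, b_1 = 2, b_2 = 1.

b_0 = 1, b_1 = 2, b_2 = 1.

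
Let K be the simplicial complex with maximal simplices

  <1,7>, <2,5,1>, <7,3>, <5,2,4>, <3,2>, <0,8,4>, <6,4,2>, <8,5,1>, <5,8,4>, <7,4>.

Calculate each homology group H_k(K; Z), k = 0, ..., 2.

H_0 ≅ Z,  H_1 ≅ Z^2,  H_2 = 0.

Take the total order 0 < 1 < 2 < 3 < 4 < 5 < 6 < 7 < 8 on the vertex set. Then K (dimension 2) consists of the simplices:

  0-simplices (9): [0], [1], [2], [3], [4], [5], [6], [7], [8]
  1-simplices (16): [0,4], [0,8], [1,2], [1,5], [1,7], [1,8], [2,3], [2,4], [2,5], [2,6], [3,7], [4,5], [4,6], [4,7], [4,8], [5,8]
  2-simplices (6): [0,4,8], [1,2,5], [1,5,8], [2,4,5], [2,4,6], [4,5,8]

giving chain groups C_0 ≅ Z^9, C_1 ≅ Z^16, C_2 ≅ Z^6.

∂_1: C_1 → C_0 is given by ∂[p,q] = [q] − [p].
This gives a 9×16 integer matrix of rank 8; reducing to Smith normal form yields diagonal entries (1,1,1,1,1,1,1,1).

∂_2: C_2 → C_1 acts by ∂[p,q,r] = [q,r] − [p,r] + [p,q]. For instance
  ∂[0,4,8] = [4,8] − [0,8] + [0,4],
  ∂[2,4,6] = [4,6] − [2,6] + [2,4].
The resulting 16×6 matrix has rank 6, and its Smith normal form has invariant factors (1,1,1,1,1,1).

From H_k ≅ ker(∂_k) / im(∂_{k+1}) we obtain:

  H_0: rank C_0 − rank ∂_1 = 9 − 8 = 1, and the invariant factors of ∂_1 are all 1, so H_0 ≅ Z.
  H_1: rank ker ∂_1 − rank ∂_2 = (16 − 8) − 6 = 2, and the invariant factors of ∂_2 are all 1, so H_1 ≅ Z^2.
  H_2: rank ker ∂_2 − rank ∂_3 = (6 − 6) − 0 = 0, and there is no ∂_3, so H_2 ≅ 0.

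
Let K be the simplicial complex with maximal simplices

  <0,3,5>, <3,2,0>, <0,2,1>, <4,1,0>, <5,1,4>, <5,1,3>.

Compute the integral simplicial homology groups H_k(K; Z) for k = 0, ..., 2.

H_0 = Z,  H_1 = Z,  H_2 = 0.

Order the vertices as 0 < 1 < 2 < 3 < 4 < 5. Listing each simplex with vertices in this order, K has dimension 2 with simplices:

  0-simplices (6): [0], [1], [2], [3], [4], [5]
  1-simplices (12): [0,1], [0,2], [0,3], [0,4], [0,5], [1,2], [1,3], [1,4], [1,5], [2,3], [3,5], [4,5]
  2-simplices (6): [0,1,2], [0,1,4], [0,2,3], [0,3,5], [1,3,5], [1,4,5]

giving chain groups C_0 ≅ Z^6, C_1 ≅ Z^12, C_2 ≅ Z^6.

∂_1: C_1 → C_0 is given by ∂[p,q] = [q] − [p].
As a 6×12 matrix over Z this has rank 5, with invariant factors (1,1,1,1,1).

Boundary ∂_2: C_2 → C_1 acts by ∂[p,q,r] = [q,r] − [p,r] + [p,q]. For instance
  ∂[0,3,5] = [3,5] − [0,5] + [0,3],
  ∂[0,1,4] = [1,4] − [0,4] + [0,1].
As a 12×6 matrix over Z this has rank 6, with invariant factors (1,1,1,1,1,1).

Reading off H_k = ker ∂_k / im ∂_{k+1}:

  H_0: rank C_0 − rank ∂_1 = 6 − 5 = 1, and the invariant factors of ∂_1 are all 1, so H_0 ≅ Z.
  H_1: rank ker ∂_1 − rank ∂_2 = (12 − 5) − 6 = 1, and the invariant factors of ∂_2 are all 1, so H_1 ≅ Z.
  H_2: rank ker ∂_2 − rank ∂_3 = (6 − 6) − 0 = 0, and there is no ∂_3, so H_2 ≅ 0.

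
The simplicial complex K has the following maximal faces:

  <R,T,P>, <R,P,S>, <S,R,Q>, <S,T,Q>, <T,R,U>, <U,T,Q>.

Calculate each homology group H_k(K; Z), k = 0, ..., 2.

H_0 = Z,  H_1 = Z,  H_2 = 0.

Take the total order P < Q < R < S < T < U on the vertex set. Then K (dimension 2) consists of the simplices:

  0-simplices (6): P, Q, R, S, T, U
  1-simplices (12): PR, PS, PT, QR, QS, QT, QU, RS, RT, RU, ST, TU
  2-simplices (6): PRS, PRT, QRS, QST, QTU, RTU

giving chain groups C_0 ≅ Z^6, C_1 ≅ Z^12, C_2 ≅ Z^6.

Boundary ∂_1: C_1 → C_0 sends each edge [p,q] (with p < q) to q − p. For instance
  ∂PR = R − P.
This gives a 6×12 integer matrix of rank 5; reducing to Smith normal form yields diagonal entries (1,1,1,1,1).

Boundary ∂_2: C_2 → C_1 acts by ∂[p,q,r] = [q,r] − [p,r] + [p,q]. For instance
  ∂QTU = TU − QU + QT,
  ∂QST = ST − QT + QS.
The resulting 12×6 matrix has rank 6, and its Smith normal form has invariant factors (1,1,1,1,1,1).

From H_k ≅ ker(∂_k) / im(∂_{k+1}) we obtain:

  H_0: rank C_0 − rank ∂_1 = 6 − 5 = 1, and the invariant factors of ∂_1 are all 1, so H_0 = Z.
  H_1: rank ker ∂_1 − rank ∂_2 = (12 − 5) − 6 = 1, and the invariant factors of ∂_2 are all 1, so H_1 = Z.
  H_2: rank ker ∂_2 − rank ∂_3 = (6 − 6) − 0 = 0, and there is no ∂_3, so H_2 = 0.

As a check, the Euler characteristic is 6 − 12 + 6 = 0, which agrees with 1 − 1 + 0 = 0.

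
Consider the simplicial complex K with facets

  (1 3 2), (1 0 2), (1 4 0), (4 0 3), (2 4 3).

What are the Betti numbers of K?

b_0 = 1, b_1 = 1, b_2 = 0.

Take the total order 0 < 1 < 2 < 3 < 4 on the vertex set. Then K (dimension 2) consists of the simplices:

  0-simplices (5): [0], [1], [2], [3], [4]
  1-simplices (10): [0,1], [0,2], [0,3], [0,4], [1,2], [1,3], [1,4], [2,3], [2,4], [3,4]
  2-simplices (5): [0,1,2], [0,1,4], [0,3,4], [1,2,3], [2,3,4]

so the chain groups are C_0 ≅ Z^5, C_1 ≅ Z^10, C_2 ≅ Z^5.

The boundary map ∂_1: C_1 → C_0 maps an edge to its endpoints' difference, ∂[p,q] = q − p.
As a 5×10 matrix over Z this has rank 4, with invariant factors (1,1,1,1).

Boundary ∂_2: C_2 → C_1 sends each 2-simplex [p,q,r] to [q,r] − [p,r] + [p,q]. For instance
  ∂[0,1,2] = [1,2] − [0,2] + [0,1],
  ∂[0,1,4] = [1,4] − [0,4] + [0,1].
As a 10×5 matrix over Z this has rank 5, with invariant factors (1,1,1,1,1).

Computing H_k = (kernel of ∂_k) / (image of ∂_{k+1}):

  H_0: rank C_0 − rank ∂_1 = 5 − 4 = 1, and the invariant factors of ∂_1 are all 1, so H_0 = Z.
  H_1: rank ker ∂_1 − rank ∂_2 = (10 − 4) − 5 = 1, and the invariant factors of ∂_2 are all 1, so H_1 = Z.
  H_2: rank ker ∂_2 − rank ∂_3 = (5 − 5) − 0 = 0, and there is no ∂_3, so H_2 = 0.

As a check, the Euler characteristic is 5 − 10 + 5 = 0, which agrees with 1 − 1 + 0 = 0.

Hence the Betti numbers are b_0 = 1, b_1 = 1, b_2 = 0.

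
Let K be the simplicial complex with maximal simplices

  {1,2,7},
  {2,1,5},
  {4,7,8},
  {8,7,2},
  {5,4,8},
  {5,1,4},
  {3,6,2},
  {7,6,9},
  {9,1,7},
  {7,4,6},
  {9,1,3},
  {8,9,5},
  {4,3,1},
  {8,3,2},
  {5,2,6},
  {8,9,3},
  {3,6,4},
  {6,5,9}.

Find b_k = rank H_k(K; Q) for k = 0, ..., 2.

We work with the vertex ordering 1 < 2 < 3 < 4 < 5 < 6 < 7 < 8 < 9. The simplices of K, each written with vertices in increasing order, are:

  0-simplices (9): [1], [2], [3], [4], [5], [6], [7], [8], [9]
  1-simplices (27): (27 of them)
  2-simplices (18): [1,2,5], [1,2,7], [1,3,4], [1,3,9], [1,4,5], [1,7,9], [2,3,6], [2,3,8], [2,5,6], [2,7,8], [3,4,6], [3,8,9], [4,5,8], [4,6,7], [4,7,8], [5,6,9], [5,8,9], [6,7,9]

giving chain groups C_0 ≅ Z^9, C_1 ≅ Z^27, C_2 ≅ Z^18.

The boundary map ∂_1: C_1 → C_0 is given by ∂[p,q] = [q] − [p].
This gives a 9×27 integer matrix of rank 8; reducing to Smith normal form yields diagonal entries (1,1,1,1,1,1,1,1).

The boundary map ∂_2: C_2 → C_1 maps a triangle to the signed sum of its edges. For instance
  ∂[5,6,9] = [6,9] − [5,9] + [5,6],
  ∂[2,3,8] = [3,8] − [2,8] + [2,3].
The resulting 27×18 matrix has rank 17, and its Smith normal form has invariant factors (1,1,1,1,1,1,1,1,1,1,1,1,1,1,1,1,1).

Computing H_k = (kernel of ∂_k) / (image of ∂_{k+1}):

  H_0: rank C_0 − rank ∂_1 = 9 − 8 = 1, and the invariant factors of ∂_1 are all 1, so H_0 = Z.
  H_1: rank ker ∂_1 − rank ∂_2 = (27 − 8) − 17 = 2, and the invariant factors of ∂_2 are all 1, so H_1 = Z^2.
  H_2: rank ker ∂_2 − rank ∂_3 = (18 − 17) − 0 = 1, and there is no ∂_3, so H_2 = Z.

As a check, the Euler characteristic is 9 − 27 + 18 = 0, which agrees with 1 − 2 + 1 = 0.

Hence the Betti numbers are b_0 = 1, b_1 = 2, b_2 = 1.

b_0 = 1, b_1 = 2, b_2 = 1.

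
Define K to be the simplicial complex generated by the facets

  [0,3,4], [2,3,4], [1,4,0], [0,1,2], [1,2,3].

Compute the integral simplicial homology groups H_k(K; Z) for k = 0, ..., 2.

H_0 = Z,  H_1 = Z,  H_2 = 0.

Take the total order 0 < 1 < 2 < 3 < 4 on the vertex set. Then K (dimension 2) consists of the simplices:

  0-simplices (5): [0], [1], [2], [3], [4]
  1-simplices (10): [0,1], [0,2], [0,3], [0,4], [1,2], [1,3], [1,4], [2,3], [2,4], [3,4]
  2-simplices (5): [0,1,2], [0,1,4], [0,3,4], [1,2,3], [2,3,4]

giving chain groups C_0 ≅ Z^5, C_1 ≅ Z^10, C_2 ≅ Z^5.

The boundary map ∂_1: C_1 → C_0 maps an edge to its endpoints' difference, ∂[p,q] = q − p. For instance
  ∂[0,2] = [2] − [0].
This gives a 5×10 integer matrix of rank 4; reducing to Smith normal form yields diagonal entries (1,1,1,1).

The boundary map ∂_2: C_2 → C_1 sends each 2-simplex [p,q,r] to [q,r] − [p,r] + [p,q]. For instance
  ∂[1,2,3] = [2,3] − [1,3] + [1,2],
  ∂[2,3,4] = [3,4] − [2,4] + [2,3].
The resulting 10×5 matrix has rank 5, and its Smith normal form has invariant factors (1,1,1,1,1).

Computing H_k = (kernel of ∂_k) / (image of ∂_{k+1}):

  H_0: rank C_0 − rank ∂_1 = 5 − 4 = 1, and the invariant factors of ∂_1 are all 1, so H_0 = Z.
  H_1: rank ker ∂_1 − rank ∂_2 = (10 − 4) − 5 = 1, and the invariant factors of ∂_2 are all 1, so H_1 = Z.
  H_2: rank ker ∂_2 − rank ∂_3 = (5 − 5) − 0 = 0, and there is no ∂_3, so H_2 = 0.

(K is a triangulation of the Möbius band.)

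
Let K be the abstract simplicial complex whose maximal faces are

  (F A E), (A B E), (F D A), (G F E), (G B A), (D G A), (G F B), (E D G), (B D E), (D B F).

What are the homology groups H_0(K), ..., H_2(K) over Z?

K has 6 vertices, 15 edges, 10 triangles.
rank ∂_0 = 0, rank ∂_1 = 5 ⇒ b_0 = 6 − 0 − 5 = 1; all invariant factors of ∂_1 are 1 so no torsion. So H_0 ≅ Z.
rank ∂_1 = 5, rank ∂_2 = 10 ⇒ b_1 = 15 − 5 − 10 = 0; ∂_2 has invariant factor(s) [2] giving torsion. So H_1 ≅ Z/2.
rank ∂_2 = 10, rank ∂_3 = 0 ⇒ b_2 = 10 − 10 − 0 = 0. So H_2 ≅ 0.

H_0 = Z,  H_1 = Z/2,  H_2 = 0.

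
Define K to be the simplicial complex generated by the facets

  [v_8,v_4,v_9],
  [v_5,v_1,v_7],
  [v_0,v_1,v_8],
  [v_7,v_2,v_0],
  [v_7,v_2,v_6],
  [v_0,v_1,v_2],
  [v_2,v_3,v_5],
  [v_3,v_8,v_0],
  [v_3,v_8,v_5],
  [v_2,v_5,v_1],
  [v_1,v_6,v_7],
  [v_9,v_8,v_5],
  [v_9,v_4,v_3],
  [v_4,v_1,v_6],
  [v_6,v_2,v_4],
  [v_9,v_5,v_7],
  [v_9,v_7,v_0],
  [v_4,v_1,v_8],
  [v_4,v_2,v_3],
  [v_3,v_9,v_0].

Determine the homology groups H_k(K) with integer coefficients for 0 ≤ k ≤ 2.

H_0 = Z,  H_1 = Z ⊕ Z/2Z,  H_2 = 0.

Take the total order v_0 < v_1 < v_2 < v_3 < v_4 < v_5 < v_6 < v_7 < v_8 < v_9 on the vertex set. Then K (dimension 2) consists of the simplices:

  0-simplices (10): [v_0], [v_1], [v_2], [v_3], [v_4], [v_5], [v_6], [v_7], [v_8], [v_9]
  1-simplices (30): (30 of them)
  2-simplices (20): (20 of them)

giving chain groups C_0 ≅ Z^10, C_1 ≅ Z^30, C_2 ≅ Z^20.

Boundary ∂_1: C_1 → C_0 is given by ∂[p,q] = [q] − [p].
The 10×30 boundary matrix has rank 9 and Smith normal form diag(1,1,1,1,1,1,1,1,1).

∂_2: C_2 → C_1 sends each 2-simplex [p,q,r] to [q,r] − [p,r] + [p,q]. For instance
  ∂[v_0,v_1,v_8] = [v_1,v_8] − [v_0,v_8] + [v_0,v_1],
  ∂[v_5,v_7,v_9] = [v_7,v_9] − [v_5,v_9] + [v_5,v_7].
This gives a 30×20 integer matrix of rank 20; reducing to Smith normal form yields diagonal entries (1,1,1,1,1,1,1,1,1,1,1,1,1,1,1,1,1,1,1,2).

From H_k ≅ ker(∂_k) / im(∂_{k+1}) we obtain:

  H_0: rank C_0 − rank ∂_1 = 10 − 9 = 1, and the invariant factors of ∂_1 are all 1, so H_0 = Z.
  H_1: rank ker ∂_1 − rank ∂_2 = (30 − 9) − 20 = 1, and ∂_2 has invariant factor 2 > 1, so H_1 = Z ⊕ Z/2Z.
  H_2: rank ker ∂_2 − rank ∂_3 = (20 − 20) − 0 = 0, and there is no ∂_3, so H_2 = 0.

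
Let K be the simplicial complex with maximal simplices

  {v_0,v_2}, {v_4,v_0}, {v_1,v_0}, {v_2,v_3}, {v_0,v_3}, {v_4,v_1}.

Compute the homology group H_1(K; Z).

H_1 = Z^2.

We work with the vertex ordering v_0 < v_1 < v_2 < v_3 < v_4. The simplices of K, each written with vertices in increasing order, are:

  0-simplices (5): [v_0], [v_1], [v_2], [v_3], [v_4]
  1-simplices (6): [v_0,v_1], [v_0,v_2], [v_0,v_3], [v_0,v_4], [v_1,v_4], [v_2,v_3]

giving chain groups C_0 ≅ Z^5, C_1 ≅ Z^6.

Boundary ∂_1: C_1 → C_0 is given by ∂[p,q] = [q] − [p]. For instance
  ∂[v_0,v_1] = [v_1] − [v_0].
The resulting 5×6 matrix has rank 4, and its Smith normal form has invariant factors (1,1,1,1).

Reading off H_k = ker ∂_k / im ∂_{k+1}:

  H_1: rank ker ∂_1 − rank ∂_2 = (6 − 4) − 0 = 2, and there is no ∂_2, so H_1 ≅ Z^2.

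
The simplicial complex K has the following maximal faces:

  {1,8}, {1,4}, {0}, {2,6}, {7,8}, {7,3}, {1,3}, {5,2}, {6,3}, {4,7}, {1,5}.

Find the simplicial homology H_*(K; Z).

Order the vertices as 0 < 1 < 2 < 3 < 4 < 5 < 6 < 7 < 8. Listing each simplex with vertices in this order, K has dimension 1 with simplices:

  0-simplices (9): [0], [1], [2], [3], [4], [5], [6], [7], [8]
  1-simplices (10): [1,3], [1,4], [1,5], [1,8], [2,5], [2,6], [3,6], [3,7], [4,7], [7,8]

so the chain groups are C_0 ≅ Z^9, C_1 ≅ Z^10.

∂_1: C_1 → C_0 maps an edge to its endpoints' difference, ∂[p,q] = q − p. For instance
  ∂[2,5] = [5] − [2].
The resulting 9×10 matrix has rank 7, and its Smith normal form has invariant factors (1,1,1,1,1,1,1).

Now H_k = ker ∂_k / im ∂_{k+1}, so:

  H_0: rank C_0 − rank ∂_1 = 9 − 7 = 2, and the invariant factors of ∂_1 are all 1, so H_0 = Z^2.
  H_1: rank ker ∂_1 − rank ∂_2 = (10 − 7) − 0 = 3, and there is no ∂_2, so H_1 = Z^3.

H_0 ≅ Z^2,  H_1 ≅ Z^3.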